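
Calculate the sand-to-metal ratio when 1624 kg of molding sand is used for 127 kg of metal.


Formula: Sand-to-Metal Ratio = W_sand / W_metal
Ratio = 1624 kg / 127 kg = 12.7874

Final answer: 12.7874


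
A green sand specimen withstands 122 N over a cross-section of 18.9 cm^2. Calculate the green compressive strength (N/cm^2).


Formula: Compressive Strength = Force / Area
Strength = 122 N / 18.9 cm^2 = 6.4550 N/cm^2

Final answer: 6.4550 N/cm^2


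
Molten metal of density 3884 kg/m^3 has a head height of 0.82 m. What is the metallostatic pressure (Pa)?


Formula: P = rho * g * h
rho * g = 3884 * 9.81 = 38102.04 N/m^3
P = 38102.04 * 0.82 = 31243.6728 Pa

Answer: 31243.6728 Pa


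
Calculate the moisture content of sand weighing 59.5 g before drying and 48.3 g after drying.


Formula: MC = (W_wet - W_dry) / W_wet * 100
Water mass = 59.5 - 48.3 = 11.2 g
MC = 11.2 / 59.5 * 100 = 18.8235%

18.8235%


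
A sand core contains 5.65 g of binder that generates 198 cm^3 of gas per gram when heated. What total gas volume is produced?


Formula: V_gas = W_binder * gas_evolution_rate
V = 5.65 g * 198 cm^3/g = 1118.7000 cm^3

Final answer: 1118.7000 cm^3


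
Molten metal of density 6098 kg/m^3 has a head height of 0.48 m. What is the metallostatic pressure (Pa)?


Formula: P = rho * g * h
rho * g = 6098 * 9.81 = 59821.38 N/m^3
P = 59821.38 * 0.48 = 28714.2624 Pa

Answer: 28714.2624 Pa


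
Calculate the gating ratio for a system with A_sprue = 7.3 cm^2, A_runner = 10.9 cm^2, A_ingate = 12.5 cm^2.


Sprue:Runner:Ingate = 1 : 10.9/7.3 : 12.5/7.3 = 1:1.49:1.71

1:1.49:1.71


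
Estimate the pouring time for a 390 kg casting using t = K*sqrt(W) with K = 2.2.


Formula: t = K * sqrt(W)
sqrt(W) = sqrt(390) = 19.74842
t = 2.2 * 19.74842 = 43.4465 s


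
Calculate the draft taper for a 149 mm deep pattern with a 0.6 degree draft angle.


Formula: taper = depth * tan(draft_angle)
tan(0.6 deg) = 0.0104724
taper = 149 mm * 0.0104724 = 1.5604 mm

Answer: 1.5604 mm


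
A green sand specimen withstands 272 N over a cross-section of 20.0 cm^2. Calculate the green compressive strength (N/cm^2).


Formula: Compressive Strength = Force / Area
Strength = 272 N / 20.0 cm^2 = 13.6000 N/cm^2

Final answer: 13.6000 N/cm^2


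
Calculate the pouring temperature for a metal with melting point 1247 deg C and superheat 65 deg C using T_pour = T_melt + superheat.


Formula: T_pour = T_melt + Superheat
T_pour = 1247 + 65 = 1312 deg C

Final answer: 1312 deg C


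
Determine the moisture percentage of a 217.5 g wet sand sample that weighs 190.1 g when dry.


Formula: MC = (W_wet - W_dry) / W_wet * 100
Water mass = 217.5 - 190.1 = 27.4 g
MC = 27.4 / 217.5 * 100 = 12.5977%


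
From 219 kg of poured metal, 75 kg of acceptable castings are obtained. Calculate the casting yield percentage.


Formula: Casting Yield = (W_good / W_total) * 100
Yield = (75 kg / 219 kg) * 100 = 34.2466%

34.2466%


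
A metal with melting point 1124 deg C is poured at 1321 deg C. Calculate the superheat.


Formula: Superheat = T_pour - T_melt
Superheat = 1321 - 1124 = 197 deg C

Final answer: 197 deg C


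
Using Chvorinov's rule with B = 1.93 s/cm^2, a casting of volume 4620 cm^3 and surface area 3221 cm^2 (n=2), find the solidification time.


Formula: t_s = B * (V/A)^n  (Chvorinov's rule, n=2)
Modulus M = V/A = 4620/3221 = 1.434337 cm
M^2 = 1.434337^2 = 2.057323 cm^2
t_s = 1.93 * 2.057323 = 3.9706 s


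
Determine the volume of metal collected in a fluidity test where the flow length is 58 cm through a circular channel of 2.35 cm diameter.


Formula: V = pi * (d/2)^2 * L  (cylinder volume)
Radius = 2.35/2 = 1.175 cm
V = pi * 1.175^2 * 58 = 251.5670 cm^3

Answer: 251.5670 cm^3


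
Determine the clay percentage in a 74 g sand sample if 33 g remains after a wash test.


Formula: Clay% = (W_total - W_washed) / W_total * 100
Clay mass = 74 - 33 = 41 g
Clay% = 41 / 74 * 100 = 55.4054%

Answer: 55.4054%


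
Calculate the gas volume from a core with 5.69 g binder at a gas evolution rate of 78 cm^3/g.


Formula: V_gas = W_binder * gas_evolution_rate
V = 5.69 g * 78 cm^3/g = 443.8200 cm^3

Answer: 443.8200 cm^3


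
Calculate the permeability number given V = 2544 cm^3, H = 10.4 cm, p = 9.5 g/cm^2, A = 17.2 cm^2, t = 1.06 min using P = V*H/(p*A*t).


Formula: Permeability Number P = (V * H) / (p * A * t)
Numerator: V * H = 2544 * 10.4 = 26457.6
Denominator: p * A * t = 9.5 * 17.2 * 1.06 = 173.204
P = 26457.6 / 173.204 = 152.7540


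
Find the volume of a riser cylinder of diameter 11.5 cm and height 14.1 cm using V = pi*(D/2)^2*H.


Formula: V = pi * (D/2)^2 * H  (cylinder volume)
Radius = D/2 = 11.5/2 = 5.75 cm
V = pi * 5.75^2 * 14.1 = 1464.5516 cm^3

1464.5516 cm^3


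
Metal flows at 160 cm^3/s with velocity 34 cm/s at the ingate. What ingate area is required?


Formula: A_ingate = Q / v  (continuity equation)
A = 160 cm^3/s / 34 cm/s = 4.7059 cm^2

Answer: 4.7059 cm^2


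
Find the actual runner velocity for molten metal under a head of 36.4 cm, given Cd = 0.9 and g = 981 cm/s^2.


Formula: v = Cd * sqrt(2 * g * h)  (Torricelli with discharge coefficient)
2*g*h = 2 * 981 * 36.4 = 71416.8 cm^2/s^2
sqrt(71416.8) = 267.23922 cm/s
v = 0.9 * 267.23922 = 240.5153 cm/s

240.5153 cm/s


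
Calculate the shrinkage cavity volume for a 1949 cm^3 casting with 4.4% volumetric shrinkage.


Formula: V_shrink = V_casting * shrinkage_pct / 100
V_shrink = 1949 cm^3 * 4.4 / 100 = 85.7560 cm^3

Answer: 85.7560 cm^3


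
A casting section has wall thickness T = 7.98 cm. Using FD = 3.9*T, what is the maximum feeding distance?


Formula: FD = 3.9 * T  (riser feeding-distance rule)
FD = 3.9 * 7.98 cm = 31.1220 cm

Final answer: 31.1220 cm


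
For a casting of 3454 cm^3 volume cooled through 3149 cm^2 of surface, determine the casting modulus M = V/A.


Formula: Casting Modulus M = V / A
M = 3454 cm^3 / 3149 cm^2 = 1.0969 cm


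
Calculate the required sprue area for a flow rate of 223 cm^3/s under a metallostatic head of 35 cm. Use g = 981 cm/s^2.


Formula: v = sqrt(2*g*h), A = Q/v
Velocity: v = sqrt(2 * 981 * 35) = sqrt(68670) = 262.0496 cm/s
Sprue area: A = Q / v = 223 / 262.0496 = 0.8510 cm^2

0.8510 cm^2


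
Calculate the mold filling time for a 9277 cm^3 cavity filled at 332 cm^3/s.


Formula: t_fill = V_mold / Q_flow
t = 9277 cm^3 / 332 cm^3/s = 27.9428 s

Final answer: 27.9428 s


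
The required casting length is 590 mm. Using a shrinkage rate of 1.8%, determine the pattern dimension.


Formula: L_pattern = L_casting * (1 + shrinkage_rate/100)
Shrinkage factor = 1 + 1.8/100 = 1.018
L_pattern = 590 mm * 1.018 = 600.6200 mm

600.6200 mm


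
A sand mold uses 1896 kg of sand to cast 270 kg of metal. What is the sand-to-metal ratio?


Formula: Sand-to-Metal Ratio = W_sand / W_metal
Ratio = 1896 kg / 270 kg = 7.0222

Final answer: 7.0222


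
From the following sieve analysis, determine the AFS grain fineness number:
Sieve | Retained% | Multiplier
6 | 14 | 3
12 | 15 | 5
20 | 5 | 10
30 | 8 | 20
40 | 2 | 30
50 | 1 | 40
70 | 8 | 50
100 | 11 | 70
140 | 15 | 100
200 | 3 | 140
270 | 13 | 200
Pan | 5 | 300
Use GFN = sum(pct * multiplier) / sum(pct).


Formula: GFN = sum(pct * multiplier) / sum(pct)
sum(pct * multiplier) = 7617
sum(pct) = 100
GFN = 7617 / 100 = 76.17

76.17


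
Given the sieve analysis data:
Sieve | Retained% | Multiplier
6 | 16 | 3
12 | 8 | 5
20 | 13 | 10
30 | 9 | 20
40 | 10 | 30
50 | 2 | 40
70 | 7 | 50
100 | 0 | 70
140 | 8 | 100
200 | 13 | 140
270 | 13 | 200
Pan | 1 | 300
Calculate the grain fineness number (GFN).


Formula: GFN = sum(pct * multiplier) / sum(pct)
sum(pct * multiplier) = 6648
sum(pct) = 100
GFN = 6648 / 100 = 66.48

Final answer: 66.48


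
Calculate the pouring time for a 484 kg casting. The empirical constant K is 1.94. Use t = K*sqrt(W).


Formula: t = K * sqrt(W)
sqrt(W) = sqrt(484) = 22.00000
t = 1.94 * 22.00000 = 42.6800 s

42.6800 s


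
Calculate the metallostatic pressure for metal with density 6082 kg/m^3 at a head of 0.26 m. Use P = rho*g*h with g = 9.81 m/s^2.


Formula: P = rho * g * h
rho * g = 6082 * 9.81 = 59664.42 N/m^3
P = 59664.42 * 0.26 = 15512.7492 Pa

Final answer: 15512.7492 Pa


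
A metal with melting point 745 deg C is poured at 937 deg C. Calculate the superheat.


Formula: Superheat = T_pour - T_melt
Superheat = 937 - 745 = 192 deg C

Final answer: 192 deg C


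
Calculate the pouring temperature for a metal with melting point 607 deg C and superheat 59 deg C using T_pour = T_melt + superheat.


Formula: T_pour = T_melt + Superheat
T_pour = 607 + 59 = 666 deg C

Answer: 666 deg C


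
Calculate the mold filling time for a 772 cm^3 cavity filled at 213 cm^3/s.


Formula: t_fill = V_mold / Q_flow
t = 772 cm^3 / 213 cm^3/s = 3.6244 s


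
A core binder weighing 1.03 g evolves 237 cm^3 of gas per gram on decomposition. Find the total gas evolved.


Formula: V_gas = W_binder * gas_evolution_rate
V = 1.03 g * 237 cm^3/g = 244.1100 cm^3

Final answer: 244.1100 cm^3


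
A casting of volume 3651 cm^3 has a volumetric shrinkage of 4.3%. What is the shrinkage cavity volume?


Formula: V_shrink = V_casting * shrinkage_pct / 100
V_shrink = 3651 cm^3 * 4.3 / 100 = 156.9930 cm^3


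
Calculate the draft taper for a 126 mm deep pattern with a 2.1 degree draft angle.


Formula: taper = depth * tan(draft_angle)
tan(2.1 deg) = 0.0366683
taper = 126 mm * 0.0366683 = 4.6202 mm


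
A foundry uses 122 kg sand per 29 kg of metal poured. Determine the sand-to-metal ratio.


Formula: Sand-to-Metal Ratio = W_sand / W_metal
Ratio = 122 kg / 29 kg = 4.2069

4.2069


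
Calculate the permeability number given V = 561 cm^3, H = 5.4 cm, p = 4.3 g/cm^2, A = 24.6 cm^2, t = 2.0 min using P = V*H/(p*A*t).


Formula: Permeability Number P = (V * H) / (p * A * t)
Numerator: V * H = 561 * 5.4 = 3029.4
Denominator: p * A * t = 4.3 * 24.6 * 2.0 = 211.56
P = 3029.4 / 211.56 = 14.3193

14.3193


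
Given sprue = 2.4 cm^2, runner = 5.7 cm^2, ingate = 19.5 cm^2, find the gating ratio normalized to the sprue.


Sprue:Runner:Ingate = 1 : 5.7/2.4 : 19.5/2.4 = 1:2.38:8.13

Answer: 1:2.38:8.13


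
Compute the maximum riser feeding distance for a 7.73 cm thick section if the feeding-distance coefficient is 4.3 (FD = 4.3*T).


Formula: FD = 4.3 * T  (riser feeding-distance rule)
FD = 4.3 * 7.73 cm = 33.2390 cm

Answer: 33.2390 cm


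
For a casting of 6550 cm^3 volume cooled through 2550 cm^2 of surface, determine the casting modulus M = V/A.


Formula: Casting Modulus M = V / A
M = 6550 cm^3 / 2550 cm^2 = 2.5686 cm


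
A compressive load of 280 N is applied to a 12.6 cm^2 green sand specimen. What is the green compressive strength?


Formula: Compressive Strength = Force / Area
Strength = 280 N / 12.6 cm^2 = 22.2222 N/cm^2

Final answer: 22.2222 N/cm^2


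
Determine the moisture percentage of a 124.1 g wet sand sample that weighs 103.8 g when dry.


Formula: MC = (W_wet - W_dry) / W_wet * 100
Water mass = 124.1 - 103.8 = 20.3 g
MC = 20.3 / 124.1 * 100 = 16.3578%

Final answer: 16.3578%


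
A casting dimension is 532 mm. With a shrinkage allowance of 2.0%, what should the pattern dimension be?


Formula: L_pattern = L_casting * (1 + shrinkage_rate/100)
Shrinkage factor = 1 + 2.0/100 = 1.02
L_pattern = 532 mm * 1.02 = 542.6400 mm

Final answer: 542.6400 mm


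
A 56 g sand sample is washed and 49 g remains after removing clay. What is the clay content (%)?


Formula: Clay% = (W_total - W_washed) / W_total * 100
Clay mass = 56 - 49 = 7 g
Clay% = 7 / 56 * 100 = 12.5000%

Answer: 12.5000%


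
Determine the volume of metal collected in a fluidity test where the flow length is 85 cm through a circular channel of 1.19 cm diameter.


Formula: V = pi * (d/2)^2 * L  (cylinder volume)
Radius = 1.19/2 = 0.595 cm
V = pi * 0.595^2 * 85 = 94.5372 cm^3

Final answer: 94.5372 cm^3


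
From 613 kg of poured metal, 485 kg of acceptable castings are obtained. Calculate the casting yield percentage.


Formula: Casting Yield = (W_good / W_total) * 100
Yield = (485 kg / 613 kg) * 100 = 79.1191%


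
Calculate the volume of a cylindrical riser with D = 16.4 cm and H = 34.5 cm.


Formula: V = pi * (D/2)^2 * H  (cylinder volume)
Radius = D/2 = 16.4/2 = 8.2 cm
V = pi * 8.2^2 * 34.5 = 7287.8038 cm^3

Final answer: 7287.8038 cm^3


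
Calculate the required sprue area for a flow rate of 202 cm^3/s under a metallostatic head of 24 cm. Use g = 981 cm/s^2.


Formula: v = sqrt(2*g*h), A = Q/v
Velocity: v = sqrt(2 * 981 * 24) = sqrt(47088) = 216.9977 cm/s
Sprue area: A = Q / v = 202 / 216.9977 = 0.9309 cm^2

0.9309 cm^2


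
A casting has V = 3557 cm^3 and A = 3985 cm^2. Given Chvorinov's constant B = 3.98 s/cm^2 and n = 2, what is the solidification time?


Formula: t_s = B * (V/A)^n  (Chvorinov's rule, n=2)
Modulus M = V/A = 3557/3985 = 0.892597 cm
M^2 = 0.892597^2 = 0.796729 cm^2
t_s = 3.98 * 0.796729 = 3.1710 s


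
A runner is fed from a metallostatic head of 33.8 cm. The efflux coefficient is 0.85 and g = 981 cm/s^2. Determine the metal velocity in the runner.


Formula: v = Cd * sqrt(2 * g * h)  (Torricelli with discharge coefficient)
2*g*h = 2 * 981 * 33.8 = 66315.6 cm^2/s^2
sqrt(66315.6) = 257.51815 cm/s
v = 0.85 * 257.51815 = 218.8904 cm/s

218.8904 cm/s


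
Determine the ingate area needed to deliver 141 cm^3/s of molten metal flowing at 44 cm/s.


Formula: A_ingate = Q / v  (continuity equation)
A = 141 cm^3/s / 44 cm/s = 3.2045 cm^2


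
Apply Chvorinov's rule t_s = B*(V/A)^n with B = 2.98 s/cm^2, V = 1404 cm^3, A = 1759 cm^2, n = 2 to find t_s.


Formula: t_s = B * (V/A)^n  (Chvorinov's rule, n=2)
Modulus M = V/A = 1404/1759 = 0.798181 cm
M^2 = 0.798181^2 = 0.637093 cm^2
t_s = 2.98 * 0.637093 = 1.8985 s


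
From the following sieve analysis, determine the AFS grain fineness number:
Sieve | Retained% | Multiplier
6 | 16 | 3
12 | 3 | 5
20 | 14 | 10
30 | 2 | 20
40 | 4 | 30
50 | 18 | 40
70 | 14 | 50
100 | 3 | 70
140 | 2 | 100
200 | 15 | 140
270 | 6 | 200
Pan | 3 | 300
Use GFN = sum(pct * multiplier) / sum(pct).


Formula: GFN = sum(pct * multiplier) / sum(pct)
sum(pct * multiplier) = 6393
sum(pct) = 100
GFN = 6393 / 100 = 63.93

Final answer: 63.93


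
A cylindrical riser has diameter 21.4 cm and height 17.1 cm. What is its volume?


Formula: V = pi * (D/2)^2 * H  (cylinder volume)
Radius = D/2 = 21.4/2 = 10.7 cm
V = pi * 10.7^2 * 17.1 = 6150.5441 cm^3

Answer: 6150.5441 cm^3


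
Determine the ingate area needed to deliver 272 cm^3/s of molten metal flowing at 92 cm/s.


Formula: A_ingate = Q / v  (continuity equation)
A = 272 cm^3/s / 92 cm/s = 2.9565 cm^2


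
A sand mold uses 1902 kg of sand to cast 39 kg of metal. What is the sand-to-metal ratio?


Formula: Sand-to-Metal Ratio = W_sand / W_metal
Ratio = 1902 kg / 39 kg = 48.7692

Answer: 48.7692


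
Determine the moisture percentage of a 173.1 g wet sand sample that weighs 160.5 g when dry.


Formula: MC = (W_wet - W_dry) / W_wet * 100
Water mass = 173.1 - 160.5 = 12.6 g
MC = 12.6 / 173.1 * 100 = 7.2790%


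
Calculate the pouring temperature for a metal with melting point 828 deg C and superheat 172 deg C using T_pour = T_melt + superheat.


Formula: T_pour = T_melt + Superheat
T_pour = 828 + 172 = 1000 deg C

1000 deg C


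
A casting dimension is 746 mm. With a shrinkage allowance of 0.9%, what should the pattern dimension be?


Formula: L_pattern = L_casting * (1 + shrinkage_rate/100)
Shrinkage factor = 1 + 0.9/100 = 1.009
L_pattern = 746 mm * 1.009 = 752.7140 mm


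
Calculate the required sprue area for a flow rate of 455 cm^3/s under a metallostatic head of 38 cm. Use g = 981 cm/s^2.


Formula: v = sqrt(2*g*h), A = Q/v
Velocity: v = sqrt(2 * 981 * 38) = sqrt(74556) = 273.0494 cm/s
Sprue area: A = Q / v = 455 / 273.0494 = 1.6664 cm^2


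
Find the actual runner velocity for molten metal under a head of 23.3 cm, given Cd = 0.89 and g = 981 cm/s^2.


Formula: v = Cd * sqrt(2 * g * h)  (Torricelli with discharge coefficient)
2*g*h = 2 * 981 * 23.3 = 45714.6 cm^2/s^2
sqrt(45714.6) = 213.80973 cm/s
v = 0.89 * 213.80973 = 190.2907 cm/s


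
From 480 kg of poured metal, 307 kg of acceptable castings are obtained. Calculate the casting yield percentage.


Formula: Casting Yield = (W_good / W_total) * 100
Yield = (307 kg / 480 kg) * 100 = 63.9583%


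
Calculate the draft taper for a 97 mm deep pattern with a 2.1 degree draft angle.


Formula: taper = depth * tan(draft_angle)
tan(2.1 deg) = 0.0366683
taper = 97 mm * 0.0366683 = 3.5568 mm

Answer: 3.5568 mm


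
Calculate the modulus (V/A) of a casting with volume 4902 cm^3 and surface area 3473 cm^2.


Formula: Casting Modulus M = V / A
M = 4902 cm^3 / 3473 cm^2 = 1.4115 cm

Final answer: 1.4115 cm


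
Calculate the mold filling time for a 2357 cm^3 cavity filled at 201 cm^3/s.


Formula: t_fill = V_mold / Q_flow
t = 2357 cm^3 / 201 cm^3/s = 11.7264 s


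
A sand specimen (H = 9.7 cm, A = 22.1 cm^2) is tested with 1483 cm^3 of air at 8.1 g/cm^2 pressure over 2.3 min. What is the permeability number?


Formula: Permeability Number P = (V * H) / (p * A * t)
Numerator: V * H = 1483 * 9.7 = 14385.1
Denominator: p * A * t = 8.1 * 22.1 * 2.3 = 411.723
P = 14385.1 / 411.723 = 34.9388


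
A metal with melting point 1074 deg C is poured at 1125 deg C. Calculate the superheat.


Formula: Superheat = T_pour - T_melt
Superheat = 1125 - 1074 = 51 deg C

Final answer: 51 deg C


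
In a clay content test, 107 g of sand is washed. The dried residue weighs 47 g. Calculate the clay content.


Formula: Clay% = (W_total - W_washed) / W_total * 100
Clay mass = 107 - 47 = 60 g
Clay% = 60 / 107 * 100 = 56.0748%


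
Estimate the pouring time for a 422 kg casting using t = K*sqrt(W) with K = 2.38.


Formula: t = K * sqrt(W)
sqrt(W) = sqrt(422) = 20.54264
t = 2.38 * 20.54264 = 48.8915 s

Answer: 48.8915 s


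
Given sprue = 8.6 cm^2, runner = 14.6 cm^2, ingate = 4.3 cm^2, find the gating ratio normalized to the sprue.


Sprue:Runner:Ingate = 1 : 14.6/8.6 : 4.3/8.6 = 1:1.70:0.50

Final answer: 1:1.70:0.50


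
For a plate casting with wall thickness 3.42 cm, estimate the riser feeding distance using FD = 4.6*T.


Formula: FD = 4.6 * T  (riser feeding-distance rule)
FD = 4.6 * 3.42 cm = 15.7320 cm


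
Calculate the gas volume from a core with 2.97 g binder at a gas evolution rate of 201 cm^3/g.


Formula: V_gas = W_binder * gas_evolution_rate
V = 2.97 g * 201 cm^3/g = 596.9700 cm^3

Answer: 596.9700 cm^3


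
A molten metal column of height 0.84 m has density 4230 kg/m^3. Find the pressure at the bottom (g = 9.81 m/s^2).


Formula: P = rho * g * h
rho * g = 4230 * 9.81 = 41496.3 N/m^3
P = 41496.3 * 0.84 = 34856.8920 Pa

Final answer: 34856.8920 Pa


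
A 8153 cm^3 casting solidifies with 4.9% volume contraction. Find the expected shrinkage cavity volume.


Formula: V_shrink = V_casting * shrinkage_pct / 100
V_shrink = 8153 cm^3 * 4.9 / 100 = 399.4970 cm^3

Final answer: 399.4970 cm^3


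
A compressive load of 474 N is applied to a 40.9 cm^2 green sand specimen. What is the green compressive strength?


Formula: Compressive Strength = Force / Area
Strength = 474 N / 40.9 cm^2 = 11.5892 N/cm^2

Final answer: 11.5892 N/cm^2


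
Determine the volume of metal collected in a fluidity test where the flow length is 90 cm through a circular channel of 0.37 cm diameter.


Formula: V = pi * (d/2)^2 * L  (cylinder volume)
Radius = 0.37/2 = 0.185 cm
V = pi * 0.185^2 * 90 = 9.6769 cm^3

Answer: 9.6769 cm^3


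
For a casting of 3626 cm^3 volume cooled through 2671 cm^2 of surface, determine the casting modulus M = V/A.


Formula: Casting Modulus M = V / A
M = 3626 cm^3 / 2671 cm^2 = 1.3575 cm


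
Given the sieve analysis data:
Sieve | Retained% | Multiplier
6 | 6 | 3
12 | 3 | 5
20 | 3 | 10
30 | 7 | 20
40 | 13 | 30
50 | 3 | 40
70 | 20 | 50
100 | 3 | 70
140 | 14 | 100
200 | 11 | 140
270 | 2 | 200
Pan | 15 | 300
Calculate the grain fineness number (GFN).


Formula: GFN = sum(pct * multiplier) / sum(pct)
sum(pct * multiplier) = 9763
sum(pct) = 100
GFN = 9763 / 100 = 97.63

Answer: 97.63


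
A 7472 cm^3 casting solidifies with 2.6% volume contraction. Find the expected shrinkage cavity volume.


Formula: V_shrink = V_casting * shrinkage_pct / 100
V_shrink = 7472 cm^3 * 2.6 / 100 = 194.2720 cm^3

194.2720 cm^3


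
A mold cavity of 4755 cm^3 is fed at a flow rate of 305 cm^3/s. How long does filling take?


Formula: t_fill = V_mold / Q_flow
t = 4755 cm^3 / 305 cm^3/s = 15.5902 s

15.5902 s


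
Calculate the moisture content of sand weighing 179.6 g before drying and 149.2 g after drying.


Formula: MC = (W_wet - W_dry) / W_wet * 100
Water mass = 179.6 - 149.2 = 30.4 g
MC = 30.4 / 179.6 * 100 = 16.9265%


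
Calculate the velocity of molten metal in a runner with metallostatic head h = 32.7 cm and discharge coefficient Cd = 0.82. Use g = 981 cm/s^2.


Formula: v = Cd * sqrt(2 * g * h)  (Torricelli with discharge coefficient)
2*g*h = 2 * 981 * 32.7 = 64157.4 cm^2/s^2
sqrt(64157.4) = 253.29311 cm/s
v = 0.82 * 253.29311 = 207.7004 cm/s

Answer: 207.7004 cm/s


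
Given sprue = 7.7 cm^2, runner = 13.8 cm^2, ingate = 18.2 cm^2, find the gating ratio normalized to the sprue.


Sprue:Runner:Ingate = 1 : 13.8/7.7 : 18.2/7.7 = 1:1.79:2.36


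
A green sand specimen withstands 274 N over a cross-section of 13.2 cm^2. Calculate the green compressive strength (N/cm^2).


Formula: Compressive Strength = Force / Area
Strength = 274 N / 13.2 cm^2 = 20.7576 N/cm^2

20.7576 N/cm^2


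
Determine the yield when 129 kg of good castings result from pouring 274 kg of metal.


Formula: Casting Yield = (W_good / W_total) * 100
Yield = (129 kg / 274 kg) * 100 = 47.0803%

Answer: 47.0803%


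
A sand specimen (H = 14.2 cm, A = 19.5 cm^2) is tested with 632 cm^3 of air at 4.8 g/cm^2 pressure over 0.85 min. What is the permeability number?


Formula: Permeability Number P = (V * H) / (p * A * t)
Numerator: V * H = 632 * 14.2 = 8974.4
Denominator: p * A * t = 4.8 * 19.5 * 0.85 = 79.56
P = 8974.4 / 79.56 = 112.8004

112.8004


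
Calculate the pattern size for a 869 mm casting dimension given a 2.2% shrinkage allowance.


Formula: L_pattern = L_casting * (1 + shrinkage_rate/100)
Shrinkage factor = 1 + 2.2/100 = 1.022
L_pattern = 869 mm * 1.022 = 888.1180 mm

Final answer: 888.1180 mm


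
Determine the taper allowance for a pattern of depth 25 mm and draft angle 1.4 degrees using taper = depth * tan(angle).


Formula: taper = depth * tan(draft_angle)
tan(1.4 deg) = 0.0244395
taper = 25 mm * 0.0244395 = 0.6110 mm


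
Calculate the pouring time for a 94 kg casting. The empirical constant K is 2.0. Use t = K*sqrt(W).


Formula: t = K * sqrt(W)
sqrt(W) = sqrt(94) = 9.69536
t = 2.0 * 9.69536 = 19.3907 s

Answer: 19.3907 s


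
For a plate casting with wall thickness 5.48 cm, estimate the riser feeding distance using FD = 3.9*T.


Formula: FD = 3.9 * T  (riser feeding-distance rule)
FD = 3.9 * 5.48 cm = 21.3720 cm

Answer: 21.3720 cm


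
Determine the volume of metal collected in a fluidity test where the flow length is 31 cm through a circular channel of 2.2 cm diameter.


Formula: V = pi * (d/2)^2 * L  (cylinder volume)
Radius = 2.2/2 = 1.1 cm
V = pi * 1.1^2 * 31 = 117.8411 cm^3

Answer: 117.8411 cm^3


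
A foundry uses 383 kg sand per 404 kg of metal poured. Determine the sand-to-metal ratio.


Formula: Sand-to-Metal Ratio = W_sand / W_metal
Ratio = 383 kg / 404 kg = 0.9480

Final answer: 0.9480


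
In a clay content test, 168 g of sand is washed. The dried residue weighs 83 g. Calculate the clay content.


Formula: Clay% = (W_total - W_washed) / W_total * 100
Clay mass = 168 - 83 = 85 g
Clay% = 85 / 168 * 100 = 50.5952%

50.5952%


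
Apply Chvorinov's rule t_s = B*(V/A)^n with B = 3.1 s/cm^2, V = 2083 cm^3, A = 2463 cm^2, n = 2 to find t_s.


Formula: t_s = B * (V/A)^n  (Chvorinov's rule, n=2)
Modulus M = V/A = 2083/2463 = 0.845717 cm
M^2 = 0.845717^2 = 0.715237 cm^2
t_s = 3.1 * 0.715237 = 2.2172 s

2.2172 s


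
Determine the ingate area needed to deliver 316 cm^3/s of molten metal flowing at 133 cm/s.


Formula: A_ingate = Q / v  (continuity equation)
A = 316 cm^3/s / 133 cm/s = 2.3759 cm^2

Answer: 2.3759 cm^2


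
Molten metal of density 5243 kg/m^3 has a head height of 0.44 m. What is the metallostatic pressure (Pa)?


Formula: P = rho * g * h
rho * g = 5243 * 9.81 = 51433.83 N/m^3
P = 51433.83 * 0.44 = 22630.8852 Pa

22630.8852 Pa


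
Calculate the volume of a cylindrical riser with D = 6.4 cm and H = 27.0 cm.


Formula: V = pi * (D/2)^2 * H  (cylinder volume)
Radius = D/2 = 6.4/2 = 3.2 cm
V = pi * 3.2^2 * 27.0 = 868.5875 cm^3

Answer: 868.5875 cm^3


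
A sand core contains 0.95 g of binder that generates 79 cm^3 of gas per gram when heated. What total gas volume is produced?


Formula: V_gas = W_binder * gas_evolution_rate
V = 0.95 g * 79 cm^3/g = 75.0500 cm^3


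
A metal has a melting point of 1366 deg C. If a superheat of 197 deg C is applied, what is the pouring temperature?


Formula: T_pour = T_melt + Superheat
T_pour = 1366 + 197 = 1563 deg C

Final answer: 1563 deg C


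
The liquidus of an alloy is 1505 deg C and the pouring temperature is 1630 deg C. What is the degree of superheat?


Formula: Superheat = T_pour - T_melt
Superheat = 1630 - 1505 = 125 deg C

125 deg C


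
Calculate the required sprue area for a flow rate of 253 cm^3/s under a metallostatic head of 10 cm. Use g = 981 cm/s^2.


Formula: v = sqrt(2*g*h), A = Q/v
Velocity: v = sqrt(2 * 981 * 10) = sqrt(19620) = 140.0714 cm/s
Sprue area: A = Q / v = 253 / 140.0714 = 1.8062 cm^2


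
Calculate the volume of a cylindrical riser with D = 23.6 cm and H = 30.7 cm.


Formula: V = pi * (D/2)^2 * H  (cylinder volume)
Radius = D/2 = 23.6/2 = 11.8 cm
V = pi * 11.8^2 * 30.7 = 13429.2656 cm^3

13429.2656 cm^3


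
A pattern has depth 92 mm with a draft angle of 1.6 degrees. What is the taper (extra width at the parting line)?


Formula: taper = depth * tan(draft_angle)
tan(1.6 deg) = 0.0279325
taper = 92 mm * 0.0279325 = 2.5698 mm

2.5698 mm


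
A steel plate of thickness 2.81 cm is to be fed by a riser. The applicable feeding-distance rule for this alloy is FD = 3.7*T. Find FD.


Formula: FD = 3.7 * T  (riser feeding-distance rule)
FD = 3.7 * 2.81 cm = 10.3970 cm

Answer: 10.3970 cm


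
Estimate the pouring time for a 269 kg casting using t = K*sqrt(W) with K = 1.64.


Formula: t = K * sqrt(W)
sqrt(W) = sqrt(269) = 16.40122
t = 1.64 * 16.40122 = 26.8980 s

Answer: 26.8980 s


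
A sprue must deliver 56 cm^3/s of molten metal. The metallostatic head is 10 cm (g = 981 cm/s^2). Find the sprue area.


Formula: v = sqrt(2*g*h), A = Q/v
Velocity: v = sqrt(2 * 981 * 10) = sqrt(19620) = 140.0714 cm/s
Sprue area: A = Q / v = 56 / 140.0714 = 0.3998 cm^2

0.3998 cm^2


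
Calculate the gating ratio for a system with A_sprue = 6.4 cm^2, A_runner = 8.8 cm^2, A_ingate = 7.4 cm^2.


Sprue:Runner:Ingate = 1 : 8.8/6.4 : 7.4/6.4 = 1:1.38:1.16

Final answer: 1:1.38:1.16


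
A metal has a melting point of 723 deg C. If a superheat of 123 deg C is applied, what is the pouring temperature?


Formula: T_pour = T_melt + Superheat
T_pour = 723 + 123 = 846 deg C


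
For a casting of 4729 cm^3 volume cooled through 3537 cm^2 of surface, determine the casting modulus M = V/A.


Formula: Casting Modulus M = V / A
M = 4729 cm^3 / 3537 cm^2 = 1.3370 cm

1.3370 cm


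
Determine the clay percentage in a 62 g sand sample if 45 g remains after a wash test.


Formula: Clay% = (W_total - W_washed) / W_total * 100
Clay mass = 62 - 45 = 17 g
Clay% = 17 / 62 * 100 = 27.4194%

Final answer: 27.4194%


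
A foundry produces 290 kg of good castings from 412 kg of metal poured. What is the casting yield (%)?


Formula: Casting Yield = (W_good / W_total) * 100
Yield = (290 kg / 412 kg) * 100 = 70.3883%

Answer: 70.3883%


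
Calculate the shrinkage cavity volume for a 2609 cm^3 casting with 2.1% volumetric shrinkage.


Formula: V_shrink = V_casting * shrinkage_pct / 100
V_shrink = 2609 cm^3 * 2.1 / 100 = 54.7890 cm^3

54.7890 cm^3


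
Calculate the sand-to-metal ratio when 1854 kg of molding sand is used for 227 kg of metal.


Formula: Sand-to-Metal Ratio = W_sand / W_metal
Ratio = 1854 kg / 227 kg = 8.1674

8.1674


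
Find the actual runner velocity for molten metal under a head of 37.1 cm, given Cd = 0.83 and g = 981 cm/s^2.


Formula: v = Cd * sqrt(2 * g * h)  (Torricelli with discharge coefficient)
2*g*h = 2 * 981 * 37.1 = 72790.2 cm^2/s^2
sqrt(72790.2) = 269.79659 cm/s
v = 0.83 * 269.79659 = 223.9312 cm/s


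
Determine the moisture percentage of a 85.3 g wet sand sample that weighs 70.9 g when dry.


Formula: MC = (W_wet - W_dry) / W_wet * 100
Water mass = 85.3 - 70.9 = 14.4 g
MC = 14.4 / 85.3 * 100 = 16.8816%

16.8816%


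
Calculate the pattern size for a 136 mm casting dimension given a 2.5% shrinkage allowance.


Formula: L_pattern = L_casting * (1 + shrinkage_rate/100)
Shrinkage factor = 1 + 2.5/100 = 1.025
L_pattern = 136 mm * 1.025 = 139.4000 mm

Answer: 139.4000 mm


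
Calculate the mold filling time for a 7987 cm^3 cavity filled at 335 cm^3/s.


Formula: t_fill = V_mold / Q_flow
t = 7987 cm^3 / 335 cm^3/s = 23.8418 s

Final answer: 23.8418 s


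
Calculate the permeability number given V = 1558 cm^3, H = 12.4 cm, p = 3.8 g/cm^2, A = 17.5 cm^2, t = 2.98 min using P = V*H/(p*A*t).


Formula: Permeability Number P = (V * H) / (p * A * t)
Numerator: V * H = 1558 * 12.4 = 19319.2
Denominator: p * A * t = 3.8 * 17.5 * 2.98 = 198.17
P = 19319.2 / 198.17 = 97.4880

Answer: 97.4880


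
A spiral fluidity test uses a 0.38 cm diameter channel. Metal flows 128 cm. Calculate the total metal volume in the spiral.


Formula: V = pi * (d/2)^2 * L  (cylinder volume)
Radius = 0.38/2 = 0.19 cm
V = pi * 0.19^2 * 128 = 14.5167 cm^3

14.5167 cm^3


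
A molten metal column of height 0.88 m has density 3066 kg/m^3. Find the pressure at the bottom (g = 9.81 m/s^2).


Formula: P = rho * g * h
rho * g = 3066 * 9.81 = 30077.46 N/m^3
P = 30077.46 * 0.88 = 26468.1648 Pa

Final answer: 26468.1648 Pa


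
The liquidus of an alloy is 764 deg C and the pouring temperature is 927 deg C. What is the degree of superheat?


Formula: Superheat = T_pour - T_melt
Superheat = 927 - 764 = 163 deg C

163 deg C


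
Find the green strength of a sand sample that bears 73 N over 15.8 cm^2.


Formula: Compressive Strength = Force / Area
Strength = 73 N / 15.8 cm^2 = 4.6203 N/cm^2


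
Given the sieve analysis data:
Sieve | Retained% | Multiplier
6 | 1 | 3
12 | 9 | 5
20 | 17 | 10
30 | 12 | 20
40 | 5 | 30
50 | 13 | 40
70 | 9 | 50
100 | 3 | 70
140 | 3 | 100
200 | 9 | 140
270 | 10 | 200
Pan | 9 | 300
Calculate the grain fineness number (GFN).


Formula: GFN = sum(pct * multiplier) / sum(pct)
sum(pct * multiplier) = 8048
sum(pct) = 100
GFN = 8048 / 100 = 80.48

80.48


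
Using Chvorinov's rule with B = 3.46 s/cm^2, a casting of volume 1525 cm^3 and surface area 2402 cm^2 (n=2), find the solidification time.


Formula: t_s = B * (V/A)^n  (Chvorinov's rule, n=2)
Modulus M = V/A = 1525/2402 = 0.634888 cm
M^2 = 0.634888^2 = 0.403083 cm^2
t_s = 3.46 * 0.403083 = 1.3947 s

Answer: 1.3947 s


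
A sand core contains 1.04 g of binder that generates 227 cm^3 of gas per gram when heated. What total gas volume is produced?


Formula: V_gas = W_binder * gas_evolution_rate
V = 1.04 g * 227 cm^3/g = 236.0800 cm^3

236.0800 cm^3


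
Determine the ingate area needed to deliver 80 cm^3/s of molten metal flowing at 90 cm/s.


Formula: A_ingate = Q / v  (continuity equation)
A = 80 cm^3/s / 90 cm/s = 0.8889 cm^2

Answer: 0.8889 cm^2


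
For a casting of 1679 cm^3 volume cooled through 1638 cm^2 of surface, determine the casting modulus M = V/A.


Formula: Casting Modulus M = V / A
M = 1679 cm^3 / 1638 cm^2 = 1.0250 cm

Answer: 1.0250 cm


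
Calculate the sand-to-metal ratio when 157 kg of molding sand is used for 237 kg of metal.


Formula: Sand-to-Metal Ratio = W_sand / W_metal
Ratio = 157 kg / 237 kg = 0.6624

Answer: 0.6624


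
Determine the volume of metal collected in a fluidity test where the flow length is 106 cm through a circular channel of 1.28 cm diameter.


Formula: V = pi * (d/2)^2 * L  (cylinder volume)
Radius = 1.28/2 = 0.64 cm
V = pi * 0.64^2 * 106 = 136.4004 cm^3


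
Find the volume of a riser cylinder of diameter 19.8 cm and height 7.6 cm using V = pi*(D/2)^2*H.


Formula: V = pi * (D/2)^2 * H  (cylinder volume)
Radius = D/2 = 19.8/2 = 9.9 cm
V = pi * 9.9^2 * 7.6 = 2340.0970 cm^3

2340.0970 cm^3


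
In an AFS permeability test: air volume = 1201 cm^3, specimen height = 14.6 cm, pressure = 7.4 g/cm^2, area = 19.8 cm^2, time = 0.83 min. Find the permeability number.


Formula: Permeability Number P = (V * H) / (p * A * t)
Numerator: V * H = 1201 * 14.6 = 17534.6
Denominator: p * A * t = 7.4 * 19.8 * 0.83 = 121.6116
P = 17534.6 / 121.6116 = 144.1853

144.1853


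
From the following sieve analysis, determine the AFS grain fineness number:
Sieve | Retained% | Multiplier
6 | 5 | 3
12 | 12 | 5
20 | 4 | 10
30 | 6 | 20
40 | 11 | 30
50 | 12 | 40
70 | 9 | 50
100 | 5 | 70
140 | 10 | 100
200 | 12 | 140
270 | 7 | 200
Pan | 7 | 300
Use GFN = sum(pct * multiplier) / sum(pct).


Formula: GFN = sum(pct * multiplier) / sum(pct)
sum(pct * multiplier) = 8025
sum(pct) = 100
GFN = 8025 / 100 = 80.25


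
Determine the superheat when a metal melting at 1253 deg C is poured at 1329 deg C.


Formula: Superheat = T_pour - T_melt
Superheat = 1329 - 1253 = 76 deg C

76 deg C


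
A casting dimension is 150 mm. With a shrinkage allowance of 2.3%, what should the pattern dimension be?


Formula: L_pattern = L_casting * (1 + shrinkage_rate/100)
Shrinkage factor = 1 + 2.3/100 = 1.023
L_pattern = 150 mm * 1.023 = 153.4500 mm

153.4500 mm


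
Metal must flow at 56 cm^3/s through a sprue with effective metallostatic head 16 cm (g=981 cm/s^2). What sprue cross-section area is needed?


Formula: v = sqrt(2*g*h), A = Q/v
Velocity: v = sqrt(2 * 981 * 16) = sqrt(31392) = 177.1779 cm/s
Sprue area: A = Q / v = 56 / 177.1779 = 0.3161 cm^2

0.3161 cm^2


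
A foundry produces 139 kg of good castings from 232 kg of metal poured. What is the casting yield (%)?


Formula: Casting Yield = (W_good / W_total) * 100
Yield = (139 kg / 232 kg) * 100 = 59.9138%

59.9138%


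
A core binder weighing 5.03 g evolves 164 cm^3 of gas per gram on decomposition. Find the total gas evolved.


Formula: V_gas = W_binder * gas_evolution_rate
V = 5.03 g * 164 cm^3/g = 824.9200 cm^3

Answer: 824.9200 cm^3


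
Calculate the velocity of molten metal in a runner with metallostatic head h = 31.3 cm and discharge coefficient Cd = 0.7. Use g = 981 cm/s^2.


Formula: v = Cd * sqrt(2 * g * h)  (Torricelli with discharge coefficient)
2*g*h = 2 * 981 * 31.3 = 61410.6 cm^2/s^2
sqrt(61410.6) = 247.81162 cm/s
v = 0.7 * 247.81162 = 173.4681 cm/s

Final answer: 173.4681 cm/s


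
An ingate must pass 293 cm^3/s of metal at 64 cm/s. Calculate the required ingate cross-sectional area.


Formula: A_ingate = Q / v  (continuity equation)
A = 293 cm^3/s / 64 cm/s = 4.5781 cm^2

Final answer: 4.5781 cm^2


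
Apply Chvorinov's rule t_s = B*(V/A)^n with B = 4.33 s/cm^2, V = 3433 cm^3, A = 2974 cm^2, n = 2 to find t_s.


Formula: t_s = B * (V/A)^n  (Chvorinov's rule, n=2)
Modulus M = V/A = 3433/2974 = 1.154338 cm
M^2 = 1.154338^2 = 1.332496 cm^2
t_s = 4.33 * 1.332496 = 5.7697 s


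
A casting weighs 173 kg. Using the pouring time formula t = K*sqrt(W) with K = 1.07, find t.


Formula: t = K * sqrt(W)
sqrt(W) = sqrt(173) = 13.15295
t = 1.07 * 13.15295 = 14.0737 s


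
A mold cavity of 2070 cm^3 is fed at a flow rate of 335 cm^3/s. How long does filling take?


Formula: t_fill = V_mold / Q_flow
t = 2070 cm^3 / 335 cm^3/s = 6.1791 s

Final answer: 6.1791 s


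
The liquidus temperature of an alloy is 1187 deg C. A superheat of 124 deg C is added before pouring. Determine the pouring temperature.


Formula: T_pour = T_melt + Superheat
T_pour = 1187 + 124 = 1311 deg C

1311 deg C


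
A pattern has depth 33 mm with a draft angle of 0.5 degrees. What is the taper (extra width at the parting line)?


Formula: taper = depth * tan(draft_angle)
tan(0.5 deg) = 0.0087269
taper = 33 mm * 0.0087269 = 0.2880 mm


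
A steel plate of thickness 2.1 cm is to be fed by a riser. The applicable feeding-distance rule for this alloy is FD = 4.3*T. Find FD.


Formula: FD = 4.3 * T  (riser feeding-distance rule)
FD = 4.3 * 2.1 cm = 9.0300 cm

9.0300 cm


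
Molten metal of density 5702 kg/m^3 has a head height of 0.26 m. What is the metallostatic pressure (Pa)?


Formula: P = rho * g * h
rho * g = 5702 * 9.81 = 55936.62 N/m^3
P = 55936.62 * 0.26 = 14543.5212 Pa

Final answer: 14543.5212 Pa


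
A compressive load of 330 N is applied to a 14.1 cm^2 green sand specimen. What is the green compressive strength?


Formula: Compressive Strength = Force / Area
Strength = 330 N / 14.1 cm^2 = 23.4043 N/cm^2

Final answer: 23.4043 N/cm^2


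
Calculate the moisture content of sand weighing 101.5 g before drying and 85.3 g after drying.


Formula: MC = (W_wet - W_dry) / W_wet * 100
Water mass = 101.5 - 85.3 = 16.2 g
MC = 16.2 / 101.5 * 100 = 15.9606%


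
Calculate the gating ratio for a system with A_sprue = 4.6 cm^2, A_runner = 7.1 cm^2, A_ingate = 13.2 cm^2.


Sprue:Runner:Ingate = 1 : 7.1/4.6 : 13.2/4.6 = 1:1.54:2.87

Answer: 1:1.54:2.87


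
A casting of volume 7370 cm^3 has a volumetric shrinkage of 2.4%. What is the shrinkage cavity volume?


Formula: V_shrink = V_casting * shrinkage_pct / 100
V_shrink = 7370 cm^3 * 2.4 / 100 = 176.8800 cm^3

Answer: 176.8800 cm^3


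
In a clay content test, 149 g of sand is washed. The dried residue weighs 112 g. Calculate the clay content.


Formula: Clay% = (W_total - W_washed) / W_total * 100
Clay mass = 149 - 112 = 37 g
Clay% = 37 / 149 * 100 = 24.8322%

24.8322%


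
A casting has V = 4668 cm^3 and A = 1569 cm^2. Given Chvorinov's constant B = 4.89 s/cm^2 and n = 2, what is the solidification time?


Formula: t_s = B * (V/A)^n  (Chvorinov's rule, n=2)
Modulus M = V/A = 4668/1569 = 2.975143 cm
M^2 = 2.975143^2 = 8.851476 cm^2
t_s = 4.89 * 8.851476 = 43.2837 s


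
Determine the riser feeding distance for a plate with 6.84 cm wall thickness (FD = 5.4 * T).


Formula: FD = 5.4 * T  (riser feeding-distance rule)
FD = 5.4 * 6.84 cm = 36.9360 cm


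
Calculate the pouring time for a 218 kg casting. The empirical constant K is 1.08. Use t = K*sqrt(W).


Formula: t = K * sqrt(W)
sqrt(W) = sqrt(218) = 14.76482
t = 1.08 * 14.76482 = 15.9460 s

15.9460 s


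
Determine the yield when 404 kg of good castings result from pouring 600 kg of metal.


Formula: Casting Yield = (W_good / W_total) * 100
Yield = (404 kg / 600 kg) * 100 = 67.3333%

Final answer: 67.3333%


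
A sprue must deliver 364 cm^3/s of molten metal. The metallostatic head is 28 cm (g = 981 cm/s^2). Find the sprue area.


Formula: v = sqrt(2*g*h), A = Q/v
Velocity: v = sqrt(2 * 981 * 28) = sqrt(54936) = 234.3843 cm/s
Sprue area: A = Q / v = 364 / 234.3843 = 1.5530 cm^2

Final answer: 1.5530 cm^2


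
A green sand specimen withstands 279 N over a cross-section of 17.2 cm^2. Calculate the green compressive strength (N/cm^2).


Formula: Compressive Strength = Force / Area
Strength = 279 N / 17.2 cm^2 = 16.2209 N/cm^2

Final answer: 16.2209 N/cm^2
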